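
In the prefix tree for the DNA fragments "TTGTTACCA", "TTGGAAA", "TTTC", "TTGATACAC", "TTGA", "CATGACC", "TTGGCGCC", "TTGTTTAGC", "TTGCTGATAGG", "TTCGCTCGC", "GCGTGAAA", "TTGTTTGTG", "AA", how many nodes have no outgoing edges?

A leaf is a node with no children — equivalently, the end of a word that is not a proper prefix of any other stored word.
Those words: "AA", "CATGACC", "GCGTGAAA", "TTCGCTCGC", "TTGATACAC", "TTGCTGATAGG", "TTGGAAA", "TTGGCGCC", "TTGTTACCA", "TTGTTTAGC", "TTGTTTGTG", "TTTC"
Leaf count: 12

12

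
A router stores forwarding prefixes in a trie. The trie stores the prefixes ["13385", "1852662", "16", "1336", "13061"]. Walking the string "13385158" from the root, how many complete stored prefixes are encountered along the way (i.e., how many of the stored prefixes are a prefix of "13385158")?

1

Traverse "13385158" character by character; count nodes along the way that are marked as word ends.
Prefixes of the query that are stored words: "13385"
Count: 1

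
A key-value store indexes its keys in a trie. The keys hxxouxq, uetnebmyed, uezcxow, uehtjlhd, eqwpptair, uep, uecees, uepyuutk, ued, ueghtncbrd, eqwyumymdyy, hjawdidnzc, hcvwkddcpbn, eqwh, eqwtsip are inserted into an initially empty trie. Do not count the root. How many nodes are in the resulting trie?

88

Insert word by word; a character creates a node only if that edge doesn't already exist:
  "hxxouxq" → 7 new (h, x, x, o, u, x, q)
  "uetnebmyed" → 10 new (u, e, t, n, e, b, m, y, e, d)
  "uezcxow" → prefix "ue" already present; 5 new (z, c, x, o, w)
  "uehtjlhd" → prefix "ue" already present; 6 new (h, t, j, l, h, d)
  "eqwpptair" → 9 new (e, q, w, p, p, t, a, i, r)
  "uep" → prefix "ue" already present; 1 new (p)
  "uecees" → prefix "ue" already present; 4 new (c, e, e, s)
  "uepyuutk" → prefix "uep" already present; 5 new (y, u, u, t, k)
  "ued" → prefix "ue" already present; 1 new (d)
  "ueghtncbrd" → prefix "ue" already present; 8 new (g, h, t, n, c, b, r, d)
  "eqwyumymdyy" → prefix "eqw" already present; 8 new (y, u, m, y, m, d, y, y)
  "hjawdidnzc" → prefix "h" already present; 9 new (j, a, w, d, i, d, n, z, c)
  "hcvwkddcpbn" → prefix "h" already present; 10 new (c, v, w, k, d, d, c, p, b, n)
  "eqwh" → prefix "eqw" already present; 1 new (h)
  "eqwtsip" → prefix "eqw" already present; 4 new (t, s, i, p)
Total nodes = 7 + 10 + 5 + 6 + 9 + 1 + 4 + 5 + 1 + 8 + 8 + 9 + 10 + 1 + 4 = 88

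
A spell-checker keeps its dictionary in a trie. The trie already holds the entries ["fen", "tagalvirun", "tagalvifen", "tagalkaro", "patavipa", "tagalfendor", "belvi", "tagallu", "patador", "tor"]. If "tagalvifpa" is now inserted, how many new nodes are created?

2

The longest prefix of "tagalvifpa" already in the trie is "tagalvif" (length 8).
So 10 − 8 = 2 new nodes.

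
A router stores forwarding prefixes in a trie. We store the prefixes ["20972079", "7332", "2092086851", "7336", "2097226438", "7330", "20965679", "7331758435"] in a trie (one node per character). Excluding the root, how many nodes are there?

Count nodes per top-level branch (shared prefixes stored once):
  '2'-branch (2092086851, 20965679, 20972079, 2097226438): 25 nodes
  '7'-branch (7330, 7331758435, 7332, 7336): 13 nodes
Sum: 38

38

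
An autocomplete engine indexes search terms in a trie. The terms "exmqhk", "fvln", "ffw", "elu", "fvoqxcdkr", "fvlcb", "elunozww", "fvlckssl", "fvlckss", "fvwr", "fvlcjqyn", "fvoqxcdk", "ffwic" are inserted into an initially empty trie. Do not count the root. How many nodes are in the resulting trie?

40

Trie structure (* marks end of a word):
(root)
├─ e
│  ├─ l
│  │  └─ u *
│  │     └─ n
│  │        └─ o
│  │           └─ z
│  │              └─ w
│  │                 └─ w *
│  └─ x
│     └─ m
│        └─ q
│           └─ h
│              └─ k *
└─ f
   ├─ f
   │  └─ w *
   │     └─ i
   │        └─ c *
   └─ v
      ├─ l
      │  ├─ c
      │  │  ├─ b *
      │  │  ├─ j
      │  │  │  └─ q
      │  │  │     └─ y
      │  │  │        └─ n *
      │  │  └─ k
      │  │     └─ s
      │  │        └─ s *
      │  │           └─ l *
      │  └─ n *
      ├─ o
      │  └─ q
      │     └─ x
      │        └─ c
      │           └─ d
      │              └─ k *
      │                 └─ r *
      └─ w
         └─ r *
Counting every labelled node above: 40.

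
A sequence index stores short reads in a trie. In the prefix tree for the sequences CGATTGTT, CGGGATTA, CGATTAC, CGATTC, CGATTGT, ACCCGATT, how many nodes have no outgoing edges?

5

A leaf is a node with no children — equivalently, the end of a word that is not a proper prefix of any other stored word.
Those words: "ACCCGATT", "CGATTAC", "CGATTC", "CGATTGTT", "CGGGATTA"
Leaf count: 5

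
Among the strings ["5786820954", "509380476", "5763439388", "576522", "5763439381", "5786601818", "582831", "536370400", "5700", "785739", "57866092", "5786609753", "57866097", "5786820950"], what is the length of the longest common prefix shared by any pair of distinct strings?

Look for the deepest trie node that still has at least two words in its subtree.
"5763439381" and "5763439388" agree on "576343938" (9 characters) before diverging; nothing deeper is shared.
Longest shared-prefix length: 9

9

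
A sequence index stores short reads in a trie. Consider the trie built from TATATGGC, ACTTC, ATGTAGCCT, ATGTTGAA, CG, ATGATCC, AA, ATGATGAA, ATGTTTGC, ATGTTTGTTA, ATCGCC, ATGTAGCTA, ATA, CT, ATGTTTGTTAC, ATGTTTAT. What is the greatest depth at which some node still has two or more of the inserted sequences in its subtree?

Look for the deepest trie node that still has at least two words in its subtree.
"ATGTTTGTTA" and "ATGTTTGTTAC" agree on "ATGTTTGTTA" (10 characters) before diverging; nothing deeper is shared.
Longest shared-prefix length: 10

10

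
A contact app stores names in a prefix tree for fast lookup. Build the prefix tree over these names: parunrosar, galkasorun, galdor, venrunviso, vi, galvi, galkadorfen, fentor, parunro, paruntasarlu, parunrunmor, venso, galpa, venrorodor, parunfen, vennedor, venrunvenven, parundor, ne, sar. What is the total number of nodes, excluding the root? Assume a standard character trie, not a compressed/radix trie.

91

For each word, the new-node count is its length minus the longest prefix already in the trie:
  "parunrosar" → 10 new (p, a, r, u, n, r, o, s, a, r)
  "galkasorun" → 10 new (g, a, l, k, a, s, o, r, u, n)
  "galdor" → prefix "gal" already present; 3 new (d, o, r)
  "venrunviso" → 10 new (v, e, n, r, u, n, v, i, s, o)
  "vi" → prefix "v" already present; 1 new (i)
  "galvi" → prefix "gal" already present; 2 new (v, i)
  "galkadorfen" → prefix "galka" already present; 6 new (d, o, r, f, e, n)
  "fentor" → 6 new (f, e, n, t, o, r)
  "parunro" → prefix "parunro" already present; 0 new (none)
  "paruntasarlu" → prefix "parun" already present; 7 new (t, a, s, a, r, l, u)
  "parunrunmor" → prefix "parunr" already present; 5 new (u, n, m, o, r)
  "venso" → prefix "ven" already present; 2 new (s, o)
  "galpa" → prefix "gal" already present; 2 new (p, a)
  "venrorodor" → prefix "venr" already present; 6 new (o, r, o, d, o, r)
  "parunfen" → prefix "parun" already present; 3 new (f, e, n)
  "vennedor" → prefix "ven" already present; 5 new (n, e, d, o, r)
  "venrunvenven" → prefix "venrunv" already present; 5 new (e, n, v, e, n)
  "parundor" → prefix "parun" already present; 3 new (d, o, r)
  "ne" → 2 new (n, e)
  "sar" → 3 new (s, a, r)
Total nodes = 10 + 10 + 3 + 10 + 1 + 2 + 6 + 6 + 0 + 7 + 5 + 2 + 2 + 6 + 3 + 5 + 5 + 3 + 2 + 3 = 91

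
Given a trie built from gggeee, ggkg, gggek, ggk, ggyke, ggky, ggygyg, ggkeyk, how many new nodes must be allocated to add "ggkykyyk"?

"ggky" is already a path in the trie; the remaining "kyyk" must be added.
Each of the 4 remaining characters creates one node.

4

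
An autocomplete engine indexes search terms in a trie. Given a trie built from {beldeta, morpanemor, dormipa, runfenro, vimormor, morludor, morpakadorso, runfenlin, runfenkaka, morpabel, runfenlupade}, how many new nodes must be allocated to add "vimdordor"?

6

The longest prefix of "vimdordor" already in the trie is "vim" (length 3).
So 9 − 3 = 6 new nodes.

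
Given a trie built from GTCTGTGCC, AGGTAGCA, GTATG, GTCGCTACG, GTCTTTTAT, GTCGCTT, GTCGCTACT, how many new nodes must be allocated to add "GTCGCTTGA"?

2

The longest prefix of "GTCGCTTGA" already in the trie is "GTCGCTT" (length 7).
Each of the 2 remaining characters creates one node.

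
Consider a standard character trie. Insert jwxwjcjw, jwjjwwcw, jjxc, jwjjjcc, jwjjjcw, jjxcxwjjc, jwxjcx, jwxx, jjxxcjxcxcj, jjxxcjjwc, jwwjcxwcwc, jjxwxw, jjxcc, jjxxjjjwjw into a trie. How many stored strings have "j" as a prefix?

Walk to "j"; the words in its subtree are exactly those with that prefix.
Matches: "jjxc", "jjxcc", "jjxcxwjjc", "jjxwxw", "jjxxcjjwc", "jjxxcjxcxcj", "jjxxjjjwjw", "jwjjjcc", "jwjjjcw", "jwjjwwcw", "jwwjcxwcwc", "jwxjcx", "jwxwjcjw", "jwxx"
Count: 14

14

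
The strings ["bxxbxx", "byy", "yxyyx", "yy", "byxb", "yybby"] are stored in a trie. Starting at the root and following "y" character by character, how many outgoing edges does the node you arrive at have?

2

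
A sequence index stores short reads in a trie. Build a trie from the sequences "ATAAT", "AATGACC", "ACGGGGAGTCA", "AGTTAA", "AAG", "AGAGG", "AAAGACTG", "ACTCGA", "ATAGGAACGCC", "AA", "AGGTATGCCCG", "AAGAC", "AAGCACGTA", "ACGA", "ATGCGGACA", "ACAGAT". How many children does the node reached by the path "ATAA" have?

1

The children of the "ATAA" node are the distinct next characters among strings starting with "ATAA".
Distinct next characters after "ATAA": T.
That node has 1 child edge.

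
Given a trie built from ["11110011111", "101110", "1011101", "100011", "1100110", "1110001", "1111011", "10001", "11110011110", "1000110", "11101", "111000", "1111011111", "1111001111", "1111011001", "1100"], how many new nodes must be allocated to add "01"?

Nothing in the trie begins with "0"; the whole of "01" is new.
2 − 0 = 2 new nodes.

2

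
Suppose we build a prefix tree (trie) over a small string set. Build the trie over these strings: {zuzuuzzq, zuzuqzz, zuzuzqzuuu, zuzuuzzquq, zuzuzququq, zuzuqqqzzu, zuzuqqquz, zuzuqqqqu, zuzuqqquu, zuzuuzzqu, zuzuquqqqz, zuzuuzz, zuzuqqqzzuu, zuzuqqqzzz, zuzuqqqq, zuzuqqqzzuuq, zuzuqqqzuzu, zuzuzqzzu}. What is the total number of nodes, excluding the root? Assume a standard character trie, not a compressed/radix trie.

For each word, the new-node count is its length minus the longest prefix already in the trie:
  "zuzuuzzq" → 8 new (z, u, z, u, u, z, z, q)
  "zuzuqzz" → prefix "zuzu" already present; 3 new (q, z, z)
  "zuzuzqzuuu" → prefix "zuzu" already present; 6 new (z, q, z, u, u, u)
  "zuzuuzzquq" → prefix "zuzuuzzq" already present; 2 new (u, q)
  "zuzuzququq" → prefix "zuzuzq" already present; 4 new (u, q, u, q)
  "zuzuqqqzzu" → prefix "zuzuq" already present; 5 new (q, q, z, z, u)
  "zuzuqqquz" → prefix "zuzuqqq" already present; 2 new (u, z)
  "zuzuqqqqu" → prefix "zuzuqqq" already present; 2 new (q, u)
  "zuzuqqquu" → prefix "zuzuqqqu" already present; 1 new (u)
  "zuzuuzzqu" → prefix "zuzuuzzqu" already present; 0 new (none)
  "zuzuquqqqz" → prefix "zuzuq" already present; 5 new (u, q, q, q, z)
  "zuzuuzz" → prefix "zuzuuzz" already present; 0 new (none)
  "zuzuqqqzzuu" → prefix "zuzuqqqzzu" already present; 1 new (u)
  "zuzuqqqzzz" → prefix "zuzuqqqzz" already present; 1 new (z)
  "zuzuqqqq" → prefix "zuzuqqqq" already present; 0 new (none)
  "zuzuqqqzzuuq" → prefix "zuzuqqqzzuu" already present; 1 new (q)
  "zuzuqqqzuzu" → prefix "zuzuqqqz" already present; 3 new (u, z, u)
  "zuzuzqzzu" → prefix "zuzuzqz" already present; 2 new (z, u)
Total nodes = 8 + 3 + 6 + 2 + 4 + 5 + 2 + 2 + 1 + 0 + 5 + 0 + 1 + 1 + 0 + 1 + 3 + 2 = 46

46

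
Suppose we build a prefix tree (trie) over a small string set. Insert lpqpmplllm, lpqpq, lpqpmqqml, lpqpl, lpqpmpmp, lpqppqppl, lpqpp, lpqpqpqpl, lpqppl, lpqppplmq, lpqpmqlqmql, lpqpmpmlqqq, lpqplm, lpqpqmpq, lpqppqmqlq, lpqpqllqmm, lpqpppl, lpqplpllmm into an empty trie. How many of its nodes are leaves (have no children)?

A leaf is a node with no children — equivalently, the end of a word that is not a proper prefix of any other stored word.
Those words: "lpqplm", "lpqplpllmm", "lpqpmplllm", "lpqpmpmlqqq", "lpqpmpmp", "lpqpmqlqmql", "lpqpmqqml", "lpqppl", "lpqppplmq", "lpqppqmqlq", "lpqppqppl", "lpqpqllqmm", "lpqpqmpq", "lpqpqpqpl"
Leaf count: 14

14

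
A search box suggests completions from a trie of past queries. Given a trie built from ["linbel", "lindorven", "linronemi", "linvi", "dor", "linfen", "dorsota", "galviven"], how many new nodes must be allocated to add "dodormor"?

Walking "dodormor" from the root, the first 2 characters ("do") follow existing edges; "d" is the first miss.
Each of the 6 remaining characters creates one node.

6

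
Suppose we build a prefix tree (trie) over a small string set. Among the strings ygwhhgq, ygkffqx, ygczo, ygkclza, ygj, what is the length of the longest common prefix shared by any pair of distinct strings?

3

The deepest shared node is where two words last agree before diverging.
"ygkclza" and "ygkffqx" agree on "ygk" (3 characters) before diverging; nothing deeper is shared.
Longest shared-prefix length: 3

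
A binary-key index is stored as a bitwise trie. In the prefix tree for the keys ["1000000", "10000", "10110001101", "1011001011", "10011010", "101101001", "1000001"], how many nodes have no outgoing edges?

6

A leaf is a node with no children — equivalently, the end of a word that is not a proper prefix of any other stored word.
Those words: "1000000", "1000001", "10011010", "10110001101", "1011001011", "101101001"
Leaf count: 6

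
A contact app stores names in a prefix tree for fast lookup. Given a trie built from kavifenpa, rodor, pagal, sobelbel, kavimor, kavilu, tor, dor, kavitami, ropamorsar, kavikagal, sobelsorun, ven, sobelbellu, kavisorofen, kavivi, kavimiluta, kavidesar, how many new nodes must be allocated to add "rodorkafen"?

5

"rodor" is already a path in the trie; the remaining "kafen" must be added.
So 10 − 5 = 5 new nodes.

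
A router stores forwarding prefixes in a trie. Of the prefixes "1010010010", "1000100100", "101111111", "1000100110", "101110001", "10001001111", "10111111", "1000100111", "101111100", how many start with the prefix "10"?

9

Walk to "10"; the words in its subtree are exactly those with that prefix.
Matches: "1000100100", "1000100110", "1000100111", "10001001111", "1010010010", "101110001", "101111100", "10111111", "101111111"
Count: 9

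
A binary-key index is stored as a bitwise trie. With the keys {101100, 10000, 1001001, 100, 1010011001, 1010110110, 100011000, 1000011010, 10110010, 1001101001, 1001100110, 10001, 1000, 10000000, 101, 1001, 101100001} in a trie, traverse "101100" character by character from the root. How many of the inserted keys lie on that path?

2

Traverse "101100" character by character; count nodes along the way that are marked as word ends.
Prefixes of the query that are stored words: "101", "101100"
Count: 2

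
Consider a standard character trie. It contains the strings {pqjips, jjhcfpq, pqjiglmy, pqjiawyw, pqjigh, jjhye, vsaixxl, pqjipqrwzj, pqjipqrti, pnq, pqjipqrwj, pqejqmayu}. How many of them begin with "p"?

9

Walk to "p"; the words in its subtree are exactly those with that prefix.
Matches: "pnq", "pqejqmayu", "pqjiawyw", "pqjigh", "pqjiglmy", "pqjipqrti", "pqjipqrwj", "pqjipqrwzj", "pqjips"
Count: 9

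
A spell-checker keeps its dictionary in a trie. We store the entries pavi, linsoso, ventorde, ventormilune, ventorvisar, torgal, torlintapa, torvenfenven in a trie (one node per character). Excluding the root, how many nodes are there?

Trace insertions, counting only characters that open a new branch:
  "pavi" → 4 new (p, a, v, i)
  "linsoso" → 7 new (l, i, n, s, o, s, o)
  "ventorde" → 8 new (v, e, n, t, o, r, d, e)
  "ventormilune" → prefix "ventor" already present; 6 new (m, i, l, u, n, e)
  "ventorvisar" → prefix "ventor" already present; 5 new (v, i, s, a, r)
  "torgal" → 6 new (t, o, r, g, a, l)
  "torlintapa" → prefix "tor" already present; 7 new (l, i, n, t, a, p, a)
  "torvenfenven" → prefix "tor" already present; 9 new (v, e, n, f, e, n, v, e, n)
Total nodes = 4 + 7 + 8 + 6 + 5 + 6 + 7 + 9 = 52

52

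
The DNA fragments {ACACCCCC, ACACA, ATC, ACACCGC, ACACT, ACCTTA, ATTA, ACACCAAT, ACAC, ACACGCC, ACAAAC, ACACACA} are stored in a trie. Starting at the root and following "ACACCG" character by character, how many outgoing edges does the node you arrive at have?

1

The children of the "ACACCG" node are the distinct next characters among strings starting with "ACACCG".
Characters that immediately follow "ACACCG" among the stored strings: {C}.
That node has 1 child edge.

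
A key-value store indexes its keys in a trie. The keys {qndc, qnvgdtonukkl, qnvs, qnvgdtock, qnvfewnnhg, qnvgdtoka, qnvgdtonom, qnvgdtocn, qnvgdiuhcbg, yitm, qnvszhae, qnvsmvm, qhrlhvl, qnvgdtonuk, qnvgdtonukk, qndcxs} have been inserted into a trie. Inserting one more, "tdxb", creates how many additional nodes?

"tdxb" shares no prefix with any stored word, so all 4 characters open new nodes.
4 − 0 = 4 new nodes.

4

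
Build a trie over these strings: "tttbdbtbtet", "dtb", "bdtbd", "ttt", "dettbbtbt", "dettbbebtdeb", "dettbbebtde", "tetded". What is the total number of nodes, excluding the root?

38

For each word, the new-node count is its length minus the longest prefix already in the trie:
  "tttbdbtbtet" → 11 new (t, t, t, b, d, b, t, b, t, e, t)
  "dtb" → 3 new (d, t, b)
  "bdtbd" → 5 new (b, d, t, b, d)
  "ttt" → prefix "ttt" already present; 0 new (none)
  "dettbbtbt" → prefix "d" already present; 8 new (e, t, t, b, b, t, b, t)
  "dettbbebtdeb" → prefix "dettbb" already present; 6 new (e, b, t, d, e, b)
  "dettbbebtde" → prefix "dettbbebtde" already present; 0 new (none)
  "tetded" → prefix "t" already present; 5 new (e, t, d, e, d)
Total nodes = 11 + 3 + 5 + 0 + 8 + 6 + 0 + 5 = 38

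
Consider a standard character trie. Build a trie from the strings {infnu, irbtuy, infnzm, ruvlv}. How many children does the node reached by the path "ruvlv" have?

0

Walk "ruvlv" from the root, arriving at one node.
No stored string extends past "ruvlv".
That node has 0 child edges.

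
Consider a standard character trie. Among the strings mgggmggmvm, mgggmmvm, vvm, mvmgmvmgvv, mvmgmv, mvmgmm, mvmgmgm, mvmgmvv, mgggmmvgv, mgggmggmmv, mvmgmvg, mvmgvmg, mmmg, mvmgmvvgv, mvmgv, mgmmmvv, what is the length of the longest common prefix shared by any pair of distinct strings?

Look for the deepest trie node that still has at least two words in its subtree.
e.g. "mgggmggmmv" and "mgggmggmvm" share the prefix "mgggmggm" of length 8; no pair shares a longer one.
Longest shared-prefix length: 8

8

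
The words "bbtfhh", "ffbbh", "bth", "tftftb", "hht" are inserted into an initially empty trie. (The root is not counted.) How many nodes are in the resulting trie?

22

Insert word by word; a character creates a node only if that edge doesn't already exist:
  "bbtfhh" → 6 new (b, b, t, f, h, h)
  "ffbbh" → 5 new (f, f, b, b, h)
  "bth" → prefix "b" already present; 2 new (t, h)
  "tftftb" → 6 new (t, f, t, f, t, b)
  "hht" → 3 new (h, h, t)
Total nodes = 6 + 5 + 2 + 6 + 3 = 22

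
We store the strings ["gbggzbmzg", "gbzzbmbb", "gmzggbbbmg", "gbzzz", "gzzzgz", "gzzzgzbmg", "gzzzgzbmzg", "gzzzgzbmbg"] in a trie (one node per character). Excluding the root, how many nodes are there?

For each word, the new-node count is its length minus the longest prefix already in the trie:
  "gbggzbmzg" → 9 new (g, b, g, g, z, b, m, z, g)
  "gbzzbmbb" → prefix "gb" already present; 6 new (z, z, b, m, b, b)
  "gmzggbbbmg" → prefix "g" already present; 9 new (m, z, g, g, b, b, b, m, g)
  "gbzzz" → prefix "gbzz" already present; 1 new (z)
  "gzzzgz" → prefix "g" already present; 5 new (z, z, z, g, z)
  "gzzzgzbmg" → prefix "gzzzgz" already present; 3 new (b, m, g)
  "gzzzgzbmzg" → prefix "gzzzgzbm" already present; 2 new (z, g)
  "gzzzgzbmbg" → prefix "gzzzgzbm" already present; 2 new (b, g)
Total nodes = 9 + 6 + 9 + 1 + 5 + 3 + 2 + 2 = 37

37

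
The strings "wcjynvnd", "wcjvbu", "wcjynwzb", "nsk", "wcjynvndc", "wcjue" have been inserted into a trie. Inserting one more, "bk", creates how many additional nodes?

"bk" shares no prefix with any stored word, so all 2 characters open new nodes.
2 − 0 = 2 new nodes.

2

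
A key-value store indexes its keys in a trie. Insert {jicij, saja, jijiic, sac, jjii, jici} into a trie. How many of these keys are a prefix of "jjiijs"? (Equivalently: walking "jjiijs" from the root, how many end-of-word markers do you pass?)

Walk "jjiijs" from the root; an end-of-word marker is hit whenever a stored word is a prefix of "jjiijs".
Prefixes of the query that are stored words: "jjii"
Count: 1

1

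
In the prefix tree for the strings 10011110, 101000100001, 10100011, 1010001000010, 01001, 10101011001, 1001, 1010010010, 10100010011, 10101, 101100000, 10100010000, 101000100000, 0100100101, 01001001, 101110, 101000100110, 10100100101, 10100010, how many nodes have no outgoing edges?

10

Leaves are exactly the stored words that no other stored word extends.
Those words: "0100100101", "10011110", "101000100000", "1010001000010", "101000100110", "10100011", "10100100101", "10101011001", "101100000", "101110"
Leaf count: 10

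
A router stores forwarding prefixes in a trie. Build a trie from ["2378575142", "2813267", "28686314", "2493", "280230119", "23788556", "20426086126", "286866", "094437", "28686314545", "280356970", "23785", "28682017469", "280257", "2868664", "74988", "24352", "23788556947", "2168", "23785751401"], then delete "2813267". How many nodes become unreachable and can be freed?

Walk "2813267" from the leaf back toward the root, removing each node that no remaining word uses.
The suffix "13267" (5 nodes) is used only by "2813267"; the node for "28" still has the child "6", so pruning stops there.
Nodes removed: 5

5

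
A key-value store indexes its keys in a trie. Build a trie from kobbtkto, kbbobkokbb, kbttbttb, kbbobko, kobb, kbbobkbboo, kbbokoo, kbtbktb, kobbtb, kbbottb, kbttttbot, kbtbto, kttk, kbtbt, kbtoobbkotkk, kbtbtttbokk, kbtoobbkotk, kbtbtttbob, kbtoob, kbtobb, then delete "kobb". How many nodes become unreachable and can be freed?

A node on "kobb"'s path can go only if nothing else ends at it or branches off below it.
Every node on "kobb" is still needed (e.g. by "kobbtkto"), so nothing is freed.
Nodes removed: 0

0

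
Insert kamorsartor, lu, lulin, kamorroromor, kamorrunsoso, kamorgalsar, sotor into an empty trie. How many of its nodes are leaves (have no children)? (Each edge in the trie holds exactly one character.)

A leaf is a node with no children — equivalently, the end of a word that is not a proper prefix of any other stored word.
Those words: "kamorgalsar", "kamorroromor", "kamorrunsoso", "kamorsartor", "lulin", "sotor"
Leaf count: 6

6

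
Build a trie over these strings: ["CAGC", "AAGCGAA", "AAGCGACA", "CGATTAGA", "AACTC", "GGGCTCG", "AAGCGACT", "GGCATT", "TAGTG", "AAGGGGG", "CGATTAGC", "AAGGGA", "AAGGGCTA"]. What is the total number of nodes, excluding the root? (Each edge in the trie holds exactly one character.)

Insert word by word; a character creates a node only if that edge doesn't already exist:
  "CAGC" → 4 new (C, A, G, C)
  "AAGCGAA" → 7 new (A, A, G, C, G, A, A)
  "AAGCGACA" → prefix "AAGCGA" already present; 2 new (C, A)
  "CGATTAGA" → prefix "C" already present; 7 new (G, A, T, T, A, G, A)
  "AACTC" → prefix "AA" already present; 3 new (C, T, C)
  "GGGCTCG" → 7 new (G, G, G, C, T, C, G)
  "AAGCGACT" → prefix "AAGCGAC" already present; 1 new (T)
  "GGCATT" → prefix "GG" already present; 4 new (C, A, T, T)
  "TAGTG" → 5 new (T, A, G, T, G)
  "AAGGGGG" → prefix "AAG" already present; 4 new (G, G, G, G)
  "CGATTAGC" → prefix "CGATTAG" already present; 1 new (C)
  "AAGGGA" → prefix "AAGGG" already present; 1 new (A)
  "AAGGGCTA" → prefix "AAGGG" already present; 3 new (C, T, A)
Total nodes = 4 + 7 + 2 + 7 + 3 + 7 + 1 + 4 + 5 + 4 + 1 + 1 + 3 = 49

49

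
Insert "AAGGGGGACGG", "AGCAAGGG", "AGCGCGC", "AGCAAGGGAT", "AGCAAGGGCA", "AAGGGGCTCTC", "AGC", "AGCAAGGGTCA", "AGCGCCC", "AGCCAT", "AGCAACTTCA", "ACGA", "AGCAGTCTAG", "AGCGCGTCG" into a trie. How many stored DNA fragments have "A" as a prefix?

Filter for entries beginning with "A":
Matches: "AAGGGGCTCTC", "AAGGGGGACGG", "ACGA", "AGC", "AGCAACTTCA", "AGCAAGGG", "AGCAAGGGAT", "AGCAAGGGCA", "AGCAAGGGTCA", "AGCAGTCTAG", "AGCCAT", "AGCGCCC", "AGCGCGC", "AGCGCGTCG"
Count: 14

14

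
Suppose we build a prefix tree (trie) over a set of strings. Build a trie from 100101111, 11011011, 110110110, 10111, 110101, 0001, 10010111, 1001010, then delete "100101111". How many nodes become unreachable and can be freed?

1

After clearing the end-marker at "100101111", prune upward until reaching a node still needed by another word.
The suffix "1" (1 node) is used only by "100101111"; "10010111" is itself a stored word, so pruning stops there.
Nodes removed: 1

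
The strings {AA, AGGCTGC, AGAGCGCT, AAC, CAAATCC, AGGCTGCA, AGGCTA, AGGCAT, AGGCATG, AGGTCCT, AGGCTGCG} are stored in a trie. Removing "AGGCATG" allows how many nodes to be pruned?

1

After clearing the end-marker at "AGGCATG", prune upward until reaching a node still needed by another word.
The suffix "G" (1 node) is used only by "AGGCATG"; "AGGCAT" is itself a stored word, so pruning stops there.
Nodes removed: 1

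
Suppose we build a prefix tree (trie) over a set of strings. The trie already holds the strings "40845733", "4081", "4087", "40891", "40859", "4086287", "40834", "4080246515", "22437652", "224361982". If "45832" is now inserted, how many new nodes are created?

4

Walking "45832" from the root, the first 1 characters ("4") follow existing edges; "5" is the first miss.
So 5 − 1 = 4 new nodes.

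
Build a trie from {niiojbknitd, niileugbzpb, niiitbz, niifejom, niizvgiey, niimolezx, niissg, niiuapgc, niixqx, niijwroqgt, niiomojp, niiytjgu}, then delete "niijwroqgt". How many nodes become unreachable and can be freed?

7

A node on "niijwroqgt"'s path can go only if nothing else ends at it or branches off below it.
The suffix "jwroqgt" (7 nodes) is used only by "niijwroqgt"; the node for "nii" still has the child "o", so pruning stops there.
Nodes removed: 7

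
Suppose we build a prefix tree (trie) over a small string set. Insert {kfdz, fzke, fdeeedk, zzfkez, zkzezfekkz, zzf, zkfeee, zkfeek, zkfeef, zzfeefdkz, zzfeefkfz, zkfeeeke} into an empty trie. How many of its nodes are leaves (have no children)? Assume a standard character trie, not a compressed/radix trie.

A leaf is a node with no children — equivalently, the end of a word that is not a proper prefix of any other stored word.
Those words: "fdeeedk", "fzke", "kfdz", "zkfeeeke", "zkfeef", "zkfeek", "zkzezfekkz", "zzfeefdkz", "zzfeefkfz", "zzfkez"
Leaf count: 10

10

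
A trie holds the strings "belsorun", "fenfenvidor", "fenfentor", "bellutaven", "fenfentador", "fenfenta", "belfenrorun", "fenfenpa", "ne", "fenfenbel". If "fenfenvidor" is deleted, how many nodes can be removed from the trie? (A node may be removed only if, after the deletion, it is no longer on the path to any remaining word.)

5

Walk "fenfenvidor" from the leaf back toward the root, removing each node that no remaining word uses.
The suffix "vidor" (5 nodes) is used only by "fenfenvidor"; the node for "fenfen" still has the child "t", so pruning stops there.
Nodes removed: 5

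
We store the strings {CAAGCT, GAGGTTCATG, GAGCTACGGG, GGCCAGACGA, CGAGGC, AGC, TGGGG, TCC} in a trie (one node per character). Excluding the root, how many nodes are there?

Insert word by word; a character creates a node only if that edge doesn't already exist:
  "CAAGCT" → 6 new (C, A, A, G, C, T)
  "GAGGTTCATG" → 10 new (G, A, G, G, T, T, C, A, T, G)
  "GAGCTACGGG" → prefix "GAG" already present; 7 new (C, T, A, C, G, G, G)
  "GGCCAGACGA" → prefix "G" already present; 9 new (G, C, C, A, G, A, C, G, A)
  "CGAGGC" → prefix "C" already present; 5 new (G, A, G, G, C)
  "AGC" → 3 new (A, G, C)
  "TGGGG" → 5 new (T, G, G, G, G)
  "TCC" → prefix "T" already present; 2 new (C, C)
Total nodes = 6 + 10 + 7 + 9 + 5 + 3 + 5 + 2 = 47

47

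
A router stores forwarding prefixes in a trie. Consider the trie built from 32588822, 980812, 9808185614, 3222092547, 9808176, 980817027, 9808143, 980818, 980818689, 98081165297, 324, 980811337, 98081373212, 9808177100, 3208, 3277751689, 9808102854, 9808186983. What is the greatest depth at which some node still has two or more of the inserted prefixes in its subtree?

Equivalently: take the maximum, over all pairs, of their longest common prefix length.
e.g. "980818689" and "9808186983" share the prefix "9808186" of length 7; no pair shares a longer one.
Longest shared-prefix length: 7

7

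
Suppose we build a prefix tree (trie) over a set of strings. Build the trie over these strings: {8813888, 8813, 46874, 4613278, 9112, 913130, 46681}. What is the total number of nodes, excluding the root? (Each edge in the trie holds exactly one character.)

28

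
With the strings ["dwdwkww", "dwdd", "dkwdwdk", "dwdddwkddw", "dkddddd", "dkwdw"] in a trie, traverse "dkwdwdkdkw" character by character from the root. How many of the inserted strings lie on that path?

2

Walk "dkwdwdkdkw" from the root; an end-of-word marker is hit whenever a stored word is a prefix of "dkwdwdkdkw".
Prefixes of the query that are stored words: "dkwdw", "dkwdwdk"
Count: 2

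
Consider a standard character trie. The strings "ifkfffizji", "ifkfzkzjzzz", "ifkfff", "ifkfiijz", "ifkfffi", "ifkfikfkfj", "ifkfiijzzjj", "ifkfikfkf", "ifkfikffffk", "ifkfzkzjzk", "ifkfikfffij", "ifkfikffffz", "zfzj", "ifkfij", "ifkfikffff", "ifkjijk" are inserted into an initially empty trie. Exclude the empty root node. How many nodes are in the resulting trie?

46

For each word, the new-node count is its length minus the longest prefix already in the trie:
  "ifkfffizji" → 10 new (i, f, k, f, f, f, i, z, j, i)
  "ifkfzkzjzzz" → prefix "ifkf" already present; 7 new (z, k, z, j, z, z, z)
  "ifkfff" → prefix "ifkfff" already present; 0 new (none)
  "ifkfiijz" → prefix "ifkf" already present; 4 new (i, i, j, z)
  "ifkfffi" → prefix "ifkfffi" already present; 0 new (none)
  "ifkfikfkfj" → prefix "ifkfi" already present; 5 new (k, f, k, f, j)
  "ifkfiijzzjj" → prefix "ifkfiijz" already present; 3 new (z, j, j)
  "ifkfikfkf" → prefix "ifkfikfkf" already present; 0 new (none)
  "ifkfikffffk" → prefix "ifkfikf" already present; 4 new (f, f, f, k)
  "ifkfzkzjzk" → prefix "ifkfzkzjz" already present; 1 new (k)
  "ifkfikfffij" → prefix "ifkfikfff" already present; 2 new (i, j)
  "ifkfikffffz" → prefix "ifkfikffff" already present; 1 new (z)
  "zfzj" → 4 new (z, f, z, j)
  "ifkfij" → prefix "ifkfi" already present; 1 new (j)
  "ifkfikffff" → prefix "ifkfikffff" already present; 0 new (none)
  "ifkjijk" → prefix "ifk" already present; 4 new (j, i, j, k)
Total nodes = 10 + 7 + 0 + 4 + 0 + 5 + 3 + 0 + 4 + 1 + 2 + 1 + 4 + 1 + 0 + 4 = 46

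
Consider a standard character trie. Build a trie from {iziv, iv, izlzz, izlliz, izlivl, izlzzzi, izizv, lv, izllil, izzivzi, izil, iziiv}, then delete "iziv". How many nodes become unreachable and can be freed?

1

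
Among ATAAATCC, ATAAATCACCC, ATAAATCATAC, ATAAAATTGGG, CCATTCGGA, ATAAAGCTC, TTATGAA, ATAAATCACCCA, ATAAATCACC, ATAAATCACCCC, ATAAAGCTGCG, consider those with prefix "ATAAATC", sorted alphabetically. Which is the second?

Words with prefix "ATAAATC", in lexicographic order: "ATAAATCACC", "ATAAATCACCC", "ATAAATCACCCA", "ATAAATCACCCC", "ATAAATCATAC", "ATAAATCC"
The 2nd is ATAAATCACCC.

ATAAATCACCC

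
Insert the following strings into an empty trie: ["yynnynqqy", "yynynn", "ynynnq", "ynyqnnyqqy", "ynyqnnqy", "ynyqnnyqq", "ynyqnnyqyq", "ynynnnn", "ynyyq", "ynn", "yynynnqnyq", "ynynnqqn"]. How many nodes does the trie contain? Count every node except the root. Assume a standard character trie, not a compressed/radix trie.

39

Count nodes per top-level branch (shared prefixes stored once):
  'y'-branch (ynn, ynynnnn, ynynnq, ynynnqqn, ynyqnnqy, ynyqnnyqq, ynyqnnyqqy, ynyqnnyqyq, ynyyq, yynnynqqy, yynynn, yynynnqnyq): 39 nodes
Sum: 39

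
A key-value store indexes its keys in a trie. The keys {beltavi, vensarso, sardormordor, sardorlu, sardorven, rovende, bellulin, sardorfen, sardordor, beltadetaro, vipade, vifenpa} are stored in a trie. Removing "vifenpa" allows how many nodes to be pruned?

Walk "vifenpa" from the leaf back toward the root, removing each node that no remaining word uses.
The suffix "fenpa" (5 nodes) is used only by "vifenpa"; the node for "vi" still has the child "p", so pruning stops there.
Nodes removed: 5

5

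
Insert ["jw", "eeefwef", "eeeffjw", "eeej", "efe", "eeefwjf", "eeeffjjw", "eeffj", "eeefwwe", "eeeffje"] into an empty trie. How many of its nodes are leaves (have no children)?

Leaves are exactly the stored words that no other stored word extends.
Those words: "eeeffje", "eeeffjjw", "eeeffjw", "eeefwef", "eeefwjf", "eeefwwe", "eeej", "eeffj", "efe", "jw"
Leaf count: 10

10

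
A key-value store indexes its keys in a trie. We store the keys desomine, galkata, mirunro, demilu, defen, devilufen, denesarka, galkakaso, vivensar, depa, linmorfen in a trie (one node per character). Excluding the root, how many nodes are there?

66

Count nodes per top-level branch (shared prefixes stored once):
  'd'-branch (defen, demilu, denesarka, depa, desomine, devilufen): 31 nodes
  'g'-branch (galkakaso, galkata): 11 nodes
  'l'-branch (linmorfen): 9 nodes
  'm'-branch (mirunro): 7 nodes
  'v'-branch (vivensar): 8 nodes
Sum: 66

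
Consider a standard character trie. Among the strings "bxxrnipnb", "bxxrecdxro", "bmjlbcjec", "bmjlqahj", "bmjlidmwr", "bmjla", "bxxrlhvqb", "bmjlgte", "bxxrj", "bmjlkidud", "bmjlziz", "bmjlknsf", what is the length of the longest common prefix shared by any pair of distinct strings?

The deepest shared node is where two words last agree before diverging.
e.g. "bmjlkidud" and "bmjlknsf" share the prefix "bmjlk" of length 5; no pair shares a longer one.
Longest shared-prefix length: 5

5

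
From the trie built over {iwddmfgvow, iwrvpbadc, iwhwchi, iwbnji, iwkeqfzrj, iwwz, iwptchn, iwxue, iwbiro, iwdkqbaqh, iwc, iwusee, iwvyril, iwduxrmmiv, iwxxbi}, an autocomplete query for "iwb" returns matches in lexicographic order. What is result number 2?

iwbnji

Words with prefix "iwb", in lexicographic order: "iwbiro", "iwbnji"
The 2nd is iwbnji.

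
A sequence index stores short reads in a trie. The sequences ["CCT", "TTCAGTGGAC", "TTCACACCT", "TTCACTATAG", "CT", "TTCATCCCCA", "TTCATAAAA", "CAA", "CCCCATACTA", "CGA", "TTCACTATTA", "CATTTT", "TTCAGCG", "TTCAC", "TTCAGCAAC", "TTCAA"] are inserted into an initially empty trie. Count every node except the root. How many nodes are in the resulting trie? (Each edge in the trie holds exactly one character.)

Count nodes per top-level branch (shared prefixes stored once):
  'C'-branch (CAA, CATTTT, CCCCATACTA, CCT, CGA, CT): 20 nodes
  'T'-branch (TTCAA, TTCAC, TTCACACCT, TTCACTATAG, TTCACTATTA, TTCAGCAAC, TTCAGCG, TTCAGTGGAC, TTCATAAAA, TTCATCCCCA): 38 nodes
Sum: 58

58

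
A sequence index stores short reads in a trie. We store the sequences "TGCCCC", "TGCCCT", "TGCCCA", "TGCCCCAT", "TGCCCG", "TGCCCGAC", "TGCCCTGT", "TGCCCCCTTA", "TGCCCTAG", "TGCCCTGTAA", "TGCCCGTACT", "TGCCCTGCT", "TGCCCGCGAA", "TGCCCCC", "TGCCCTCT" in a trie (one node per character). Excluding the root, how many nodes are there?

35

Count nodes per top-level branch (shared prefixes stored once):
  'T'-branch (TGCCCA, TGCCCC, TGCCCCAT, TGCCCCC, TGCCCCCTTA, TGCCCG, TGCCCGAC, TGCCCGCGAA, TGCCCGTACT, TGCCCT, TGCCCTAG, TGCCCTCT, TGCCCTGCT, TGCCCTGT, TGCCCTGTAA): 35 nodes
Sum: 35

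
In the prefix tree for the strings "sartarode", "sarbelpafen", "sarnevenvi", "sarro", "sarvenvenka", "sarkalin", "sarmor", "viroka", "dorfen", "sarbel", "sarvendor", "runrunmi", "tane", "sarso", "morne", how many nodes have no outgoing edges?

14

Leaves are exactly the stored words that no other stored word extends.
Those words: "dorfen", "morne", "runrunmi", "sarbelpafen", "sarkalin", "sarmor", "sarnevenvi", "sarro", "sarso", "sartarode", "sarvendor", "sarvenvenka", "tane", "viroka"
Leaf count: 14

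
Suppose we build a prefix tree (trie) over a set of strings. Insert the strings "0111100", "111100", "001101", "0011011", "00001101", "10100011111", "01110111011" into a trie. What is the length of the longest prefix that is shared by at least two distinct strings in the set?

6

Look for the deepest trie node that still has at least two words in its subtree.
"001101" and "0011011" agree on "001101" (6 characters) before diverging; nothing deeper is shared.
Longest shared-prefix length: 6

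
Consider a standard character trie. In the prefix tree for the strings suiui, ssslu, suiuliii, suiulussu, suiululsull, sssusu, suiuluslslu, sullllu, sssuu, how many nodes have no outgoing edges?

9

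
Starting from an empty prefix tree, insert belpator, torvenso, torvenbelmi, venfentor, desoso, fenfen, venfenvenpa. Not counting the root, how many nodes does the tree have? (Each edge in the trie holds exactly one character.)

47

Count nodes per top-level branch (shared prefixes stored once):
  'b'-branch (belpator): 8 nodes
  'd'-branch (desoso): 6 nodes
  'f'-branch (fenfen): 6 nodes
  't'-branch (torvenbelmi, torvenso): 13 nodes
  'v'-branch (venfentor, venfenvenpa): 14 nodes
Sum: 47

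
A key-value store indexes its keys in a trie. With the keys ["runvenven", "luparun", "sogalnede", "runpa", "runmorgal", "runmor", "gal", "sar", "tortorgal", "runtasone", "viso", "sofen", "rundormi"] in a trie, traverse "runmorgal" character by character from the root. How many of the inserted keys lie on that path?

Walk "runmorgal" from the root; an end-of-word marker is hit whenever a stored word is a prefix of "runmorgal".
Prefixes of the query that are stored words: "runmor", "runmorgal"
Count: 2

2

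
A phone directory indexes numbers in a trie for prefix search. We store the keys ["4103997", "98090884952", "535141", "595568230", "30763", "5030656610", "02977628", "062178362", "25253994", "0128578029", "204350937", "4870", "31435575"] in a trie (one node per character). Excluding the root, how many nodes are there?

For each word, the new-node count is its length minus the longest prefix already in the trie:
  "4103997" → 7 new (4, 1, 0, 3, 9, 9, 7)
  "98090884952" → 11 new (9, 8, 0, 9, 0, 8, 8, 4, 9, 5, 2)
  "535141" → 6 new (5, 3, 5, 1, 4, 1)
  "595568230" → prefix "5" already present; 8 new (9, 5, 5, 6, 8, 2, 3, 0)
  "30763" → 5 new (3, 0, 7, 6, 3)
  "5030656610" → prefix "5" already present; 9 new (0, 3, 0, 6, 5, 6, 6, 1, 0)
  "02977628" → 8 new (0, 2, 9, 7, 7, 6, 2, 8)
  "062178362" → prefix "0" already present; 8 new (6, 2, 1, 7, 8, 3, 6, 2)
  "25253994" → 8 new (2, 5, 2, 5, 3, 9, 9, 4)
  "0128578029" → prefix "0" already present; 9 new (1, 2, 8, 5, 7, 8, 0, 2, 9)
  "204350937" → prefix "2" already present; 8 new (0, 4, 3, 5, 0, 9, 3, 7)
  "4870" → prefix "4" already present; 3 new (8, 7, 0)
  "31435575" → prefix "3" already present; 7 new (1, 4, 3, 5, 5, 7, 5)
Total nodes = 7 + 11 + 6 + 8 + 5 + 9 + 8 + 8 + 8 + 9 + 8 + 3 + 7 = 97

97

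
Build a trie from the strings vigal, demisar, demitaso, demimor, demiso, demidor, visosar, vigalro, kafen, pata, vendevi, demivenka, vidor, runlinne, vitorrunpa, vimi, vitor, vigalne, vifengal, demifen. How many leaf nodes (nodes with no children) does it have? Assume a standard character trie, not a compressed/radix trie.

18

A leaf is a node with no children — equivalently, the end of a word that is not a proper prefix of any other stored word.
Those words: "demidor", "demifen", "demimor", "demisar", "demiso", "demitaso", "demivenka", "kafen", "pata", "runlinne", "vendevi", "vidor", "vifengal", "vigalne", "vigalro", "vimi", "visosar", "vitorrunpa"
Leaf count: 18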